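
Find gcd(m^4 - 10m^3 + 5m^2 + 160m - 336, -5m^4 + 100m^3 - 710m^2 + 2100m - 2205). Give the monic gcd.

m^2 - 10m + 21

Euclidean algorithm in ℚ[m]:
  m^4 - 10m^3 + 5m^2 + 160m - 336 = (-1/5)(-5m^4 + 100m^3 - 710m^2 + 2100m - 2205) + (10m^3 - 137m^2 + 580m - 777)
  -5m^4 + 100m^3 - 710m^2 + 2100m - 2205 = (-(1/2)m + 63/20)(10m^3 - 137m^2 + 580m - 777) + ((231/20)m^2 - (231/2)m + 4851/20)
  10m^3 - 137m^2 + 580m - 777 = ((200/231)m - 740/231)((231/20)m^2 - (231/2)m + 4851/20) + (0)
Last nonzero remainder: (231/20)m^2 - (231/2)m + 4851/20. Dividing through by 231/20 gives the monic gcd m^2 - 10m + 21.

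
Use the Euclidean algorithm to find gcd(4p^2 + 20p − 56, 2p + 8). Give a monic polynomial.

Euclidean algorithm in ℚ[p]:
  4p^2 + 20p − 56 = (2p + 2)(2p + 8) + (−72)
  2p + 8 = (−(1/36)p − 1/9)(−72) + (0)
The last nonzero remainder is the constant −72, so the polynomials are coprime and gcd = 1.

1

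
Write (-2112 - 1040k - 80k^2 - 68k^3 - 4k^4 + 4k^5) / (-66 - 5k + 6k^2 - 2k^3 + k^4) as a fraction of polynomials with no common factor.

(-96 - 8k + 4k^2)/(-3 + k)

By polynomial division,
  4k^5 - 4k^4 - 68k^3 - 80k^2 - 1040k - 2112 = (4k + 4)(k^4 - 2k^3 + 6k^2 - 5k - 66) + (-84k^3 - 84k^2 - 756k - 1848)
  k^4 - 2k^3 + 6k^2 - 5k - 66 = (-(1/84)k + 1/28)(-84k^3 - 84k^2 - 756k - 1848) + (0)
Last nonzero remainder: -84k^3 - 84k^2 - 756k - 1848. Dividing through by -84 gives the monic gcd k^3 + k^2 + 9k + 22.
Cancel k^3 + k^2 + 9k + 22 from numerator and denominator to get the reduced form.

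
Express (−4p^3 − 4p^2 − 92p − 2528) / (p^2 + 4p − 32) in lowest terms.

(−4p^2 + 28p − 316)/(p − 4)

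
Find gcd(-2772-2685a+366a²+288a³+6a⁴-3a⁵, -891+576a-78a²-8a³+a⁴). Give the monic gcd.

33-14a+a²

Euclidean algorithm in ℚ[a]:
  -3a⁵+6a⁴+288a³+366a²-2685a-2772 = (-3a-18)(a⁴-8a³-78a²+576a-891) + (-90a³+690a²+5010a-18810)
  a⁴-8a³-78a²+576a-891 = (-(1/90)a+1/270)(-90a³+690a²+5010a-18810) + (-(224/9)a²+(3136/9)a-2464/3)
  -90a³+690a²+5010a-18810 = ((405/112)a+2565/112)(-(224/9)a²+(3136/9)a-2464/3) + (0)
Last nonzero remainder: -(224/9)a²+(3136/9)a-2464/3. Dividing through by -224/9 gives the monic gcd a²-14a+33.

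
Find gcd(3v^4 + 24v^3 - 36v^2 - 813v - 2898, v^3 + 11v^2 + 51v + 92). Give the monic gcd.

v^2 + 7v + 23

Euclidean algorithm in ℚ[v]:
  3v^4 + 24v^3 - 36v^2 - 813v - 2898 = (3v - 9)(v^3 + 11v^2 + 51v + 92) + (-90v^2 - 630v - 2070)
  v^3 + 11v^2 + 51v + 92 = (-(1/90)v - 2/45)(-90v^2 - 630v - 2070) + (0)
Last nonzero remainder: -90v^2 - 630v - 2070. Dividing through by -90 gives the monic gcd v^2 + 7v + 23.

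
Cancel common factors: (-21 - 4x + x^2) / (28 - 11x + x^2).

(3 + x)/(-4 + x)

Repeated division with remainder:
  x^2 - 4x - 21 = (x^2 - 11x + 28) + (7x - 49)
  x^2 - 11x + 28 = ((1/7)x - 4/7)(7x - 49) + (0)
Last nonzero remainder: 7x - 49. Dividing through by 7 gives the monic gcd x - 7.
Cancel x - 7 from numerator and denominator to get the reduced form.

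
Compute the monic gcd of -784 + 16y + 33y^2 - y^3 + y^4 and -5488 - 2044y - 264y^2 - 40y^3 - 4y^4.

Repeated division with remainder:
  y^4 - y^3 + 33y^2 + 16y - 784 = (-1/4)(-4y^4 - 40y^3 - 264y^2 - 2044y - 5488) + (-11y^3 - 33y^2 - 495y - 2156)
  -4y^4 - 40y^3 - 264y^2 - 2044y - 5488 = ((4/11)y + 28/11)(-11y^3 - 33y^2 - 495y - 2156) + (0)
Last nonzero remainder: -11y^3 - 33y^2 - 495y - 2156. Dividing through by -11 gives the monic gcd y^3 + 3y^2 + 45y + 196.

196 + 45y + 3y^2 + y^3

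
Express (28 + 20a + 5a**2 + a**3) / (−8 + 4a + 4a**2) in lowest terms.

Repeated division with remainder:
  a**3 + 5a**2 + 20a + 28 = ((1/4)a + 1)(4a**2 + 4a − 8) + (18a + 36)
  4a**2 + 4a − 8 = ((2/9)a − 2/9)(18a + 36) + (0)
Last nonzero remainder: 18a + 36. Dividing through by 18 gives the monic gcd a + 2.
Cancel a + 2 from numerator and denominator to get the reduced form.

(14 + 3a + a**2)/(−4 + 4a)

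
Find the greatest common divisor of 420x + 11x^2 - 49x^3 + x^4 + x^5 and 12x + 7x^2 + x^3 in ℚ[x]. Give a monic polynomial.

3x + x^2

Apply the Euclidean algorithm:
  x^5 + x^4 - 49x^3 + 11x^2 + 420x = (x^2 - 6x - 19)(x^3 + 7x^2 + 12x) + (216x^2 + 648x)
  x^3 + 7x^2 + 12x = ((1/216)x + 1/54)(216x^2 + 648x) + (0)
Last nonzero remainder: 216x^2 + 648x. Dividing through by 216 gives the monic gcd x^2 + 3x.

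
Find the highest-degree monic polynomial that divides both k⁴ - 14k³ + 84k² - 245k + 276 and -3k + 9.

By polynomial division,
  k⁴ - 14k³ + 84k² - 245k + 276 = (-(1/3)k³ + (11/3)k² - 17k + 92/3)(-3k + 9) + (0)
Last nonzero remainder: -3k + 9. Dividing through by -3 gives the monic gcd k - 3.

k - 3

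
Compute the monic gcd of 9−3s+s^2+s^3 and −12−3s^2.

Repeated division with remainder:
  s^3+s^2−3s+9 = (−(1/3)s−1/3)(−3s^2−12) + (−7s+5)
  −3s^2−12 = ((3/7)s+15/49)(−7s+5) + (−663/49)
  −7s+5 = ((343/663)s−245/663)(−663/49) + (0)
The last nonzero remainder is the constant −663/49, so the polynomials are coprime and gcd = 1.

1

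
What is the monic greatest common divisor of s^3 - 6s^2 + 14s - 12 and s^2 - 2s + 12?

1

By polynomial division,
  s^3 - 6s^2 + 14s - 12 = (s - 4)(s^2 - 2s + 12) + (-6s + 36)
  s^2 - 2s + 12 = (-(1/6)s - 2/3)(-6s + 36) + (36)
  -6s + 36 = (-(1/6)s + 1)(36) + (0)
The last nonzero remainder is the constant 36, so the polynomials are coprime and gcd = 1.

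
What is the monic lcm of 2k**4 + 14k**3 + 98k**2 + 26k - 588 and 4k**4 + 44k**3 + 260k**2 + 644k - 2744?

k**5 + 14k**4 + 98k**3 + 356k**2 - 203k - 2058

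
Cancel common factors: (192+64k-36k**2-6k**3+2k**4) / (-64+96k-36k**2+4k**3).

Repeated division with remainder:
  2k**4-6k**3-36k**2+64k+192 = ((1/2)k+3)(4k**3-36k**2+96k-64) + (24k**2-192k+384)
  4k**3-36k**2+96k-64 = ((1/6)k-1/6)(24k**2-192k+384) + (0)
Last nonzero remainder: 24k**2-192k+384. Dividing through by 24 gives the monic gcd k**2-8k+16.
Cancel k**2-8k+16 from numerator and denominator to get the reduced form.

(6+5k+k**2)/(-2+2k)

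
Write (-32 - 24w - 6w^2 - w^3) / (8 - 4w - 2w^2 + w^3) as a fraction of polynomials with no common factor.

(-16 - 4w - w^2)/(4 - 4w + w^2)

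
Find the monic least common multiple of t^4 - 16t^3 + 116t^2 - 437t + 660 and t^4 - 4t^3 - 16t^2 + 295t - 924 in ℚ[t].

Euclidean algorithm in ℚ[t]:
  t^4 - 16t^3 + 116t^2 - 437t + 660 = (t^4 - 4t^3 - 16t^2 + 295t - 924) + (-12t^3 + 132t^2 - 732t + 1584)
  t^4 - 4t^3 - 16t^2 + 295t - 924 = (-(1/12)t - 7/12)(-12t^3 + 132t^2 - 732t + 1584) + (0)
Last nonzero remainder: -12t^3 + 132t^2 - 732t + 1584. Dividing through by -12 gives the monic gcd t^3 - 11t^2 + 61t - 132.
Then lcm(f, g) = f·g / gcd(f, g); expanding and making the result monic gives the answer.

t^5 - 9t^4 + 4t^3 + 375t^2 - 2399t + 4620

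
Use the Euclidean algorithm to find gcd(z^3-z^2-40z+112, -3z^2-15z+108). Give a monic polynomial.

Euclidean algorithm in ℚ[z]:
  z^3-z^2-40z+112 = (-(1/3)z+2)(-3z^2-15z+108) + (26z-104)
  -3z^2-15z+108 = (-(3/26)z-27/26)(26z-104) + (0)
Last nonzero remainder: 26z-104. Dividing through by 26 gives the monic gcd z-4.

z-4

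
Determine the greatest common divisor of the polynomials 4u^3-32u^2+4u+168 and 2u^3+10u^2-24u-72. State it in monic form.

By polynomial division,
  4u^3-32u^2+4u+168 = (2)(2u^3+10u^2-24u-72) + (-52u^2+52u+312)
  2u^3+10u^2-24u-72 = (-(1/26)u-3/13)(-52u^2+52u+312) + (0)
Last nonzero remainder: -52u^2+52u+312. Dividing through by -52 gives the monic gcd u^2-u-6.

u^2-u-6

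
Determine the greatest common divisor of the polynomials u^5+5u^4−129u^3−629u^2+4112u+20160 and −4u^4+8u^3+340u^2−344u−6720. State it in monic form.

By polynomial division,
  u^5+5u^4−129u^3−629u^2+4112u+20160 = (−(1/4)u−7/4)(−4u^4+8u^3+340u^2−344u−6720) + (−30u^3−120u^2+1830u+8400)
  −4u^4+8u^3+340u^2−344u−6720 = ((2/15)u−4/5)(−30u^3−120u^2+1830u+8400) + (0)
Last nonzero remainder: −30u^3−120u^2+1830u+8400. Dividing through by −30 gives the monic gcd u^3+4u^2−61u−280.

u^3+4u^2−61u−280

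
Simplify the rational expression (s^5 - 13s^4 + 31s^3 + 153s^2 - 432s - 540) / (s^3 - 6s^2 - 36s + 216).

(s^3 - s^2 - 17s - 15)/(s + 6)

Apply the Euclidean algorithm:
  s^5 - 13s^4 + 31s^3 + 153s^2 - 432s - 540 = (s^2 - 7s + 25)(s^3 - 6s^2 - 36s + 216) + (-165s^2 + 1980s - 5940)
  s^3 - 6s^2 - 36s + 216 = (-(1/165)s - 2/55)(-165s^2 + 1980s - 5940) + (0)
Last nonzero remainder: -165s^2 + 1980s - 5940. Dividing through by -165 gives the monic gcd s^2 - 12s + 36.
Cancel s^2 - 12s + 36 from numerator and denominator to get the reduced form.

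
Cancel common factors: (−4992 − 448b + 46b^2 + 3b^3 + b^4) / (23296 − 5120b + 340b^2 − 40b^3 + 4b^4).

By polynomial division,
  b^4 + 3b^3 + 46b^2 − 448b − 4992 = (1/4)(4b^4 − 40b^3 + 340b^2 − 5120b + 23296) + (13b^3 − 39b^2 + 832b − 10816)
  4b^4 − 40b^3 + 340b^2 − 5120b + 23296 = ((4/13)b − 28/13)(13b^3 − 39b^2 + 832b − 10816) + (0)
Last nonzero remainder: 13b^3 − 39b^2 + 832b − 10816. Dividing through by 13 gives the monic gcd b^3 − 3b^2 + 64b − 832.
Cancel b^3 − 3b^2 + 64b − 832 from numerator and denominator to get the reduced form.

(6 + b)/(−28 + 4b)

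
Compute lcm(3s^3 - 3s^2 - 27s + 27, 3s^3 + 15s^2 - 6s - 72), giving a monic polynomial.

Apply the Euclidean algorithm:
  3s^3 - 3s^2 - 27s + 27 = (3s^3 + 15s^2 - 6s - 72) + (-18s^2 - 21s + 99)
  3s^3 + 15s^2 - 6s - 72 = (-(1/6)s - 23/36)(-18s^2 - 21s + 99) + (-(35/12)s - 35/4)
  -18s^2 - 21s + 99 = ((216/35)s - 396/35)(-(35/12)s - 35/4) + (0)
Last nonzero remainder: -(35/12)s - 35/4. Dividing through by -35/12 gives the monic gcd s + 3.
Then lcm(f, g) = f·g / gcd(f, g); expanding and making the result monic gives the answer.

s^5 + s^4 - 19s^3 - s^2 + 90s - 72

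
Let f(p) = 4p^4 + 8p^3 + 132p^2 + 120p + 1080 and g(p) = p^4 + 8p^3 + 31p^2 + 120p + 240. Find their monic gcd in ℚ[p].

p^2 + 15

Repeated division with remainder:
  4p^4 + 8p^3 + 132p^2 + 120p + 1080 = (4)(p^4 + 8p^3 + 31p^2 + 120p + 240) + (-24p^3 + 8p^2 - 360p + 120)
  p^4 + 8p^3 + 31p^2 + 120p + 240 = (-(1/24)p - 25/72)(-24p^3 + 8p^2 - 360p + 120) + ((169/9)p^2 + 845/3)
  -24p^3 + 8p^2 - 360p + 120 = (-(216/169)p + 72/169)((169/9)p^2 + 845/3) + (0)
Last nonzero remainder: (169/9)p^2 + 845/3. Dividing through by 169/9 gives the monic gcd p^2 + 15.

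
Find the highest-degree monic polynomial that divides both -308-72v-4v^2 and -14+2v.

Euclidean algorithm in ℚ[v]:
  -4v^2-72v-308 = (-2v-50)(2v-14) + (-1008)
  2v-14 = (-(1/504)v+1/72)(-1008) + (0)
The last nonzero remainder is the constant -1008, so the polynomials are coprime and gcd = 1.

1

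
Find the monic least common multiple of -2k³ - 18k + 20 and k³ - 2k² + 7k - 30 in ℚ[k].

Repeated division with remainder:
  -2k³ - 18k + 20 = (-2)(k³ - 2k² + 7k - 30) + (-4k² - 4k - 40)
  k³ - 2k² + 7k - 30 = (-(1/4)k + 3/4)(-4k² - 4k - 40) + (0)
Last nonzero remainder: -4k² - 4k - 40. Dividing through by -4 gives the monic gcd k² + k + 10.
Then lcm(f, g) = f·g / gcd(f, g); expanding and making the result monic gives the answer.

k⁴ - 3k³ + 9k² - 37k + 30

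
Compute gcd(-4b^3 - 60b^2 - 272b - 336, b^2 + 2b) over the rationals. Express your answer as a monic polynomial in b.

Apply the Euclidean algorithm:
  -4b^3 - 60b^2 - 272b - 336 = (-4b - 52)(b^2 + 2b) + (-168b - 336)
  b^2 + 2b = (-(1/168)b)(-168b - 336) + (0)
Last nonzero remainder: -168b - 336. Dividing through by -168 gives the monic gcd b + 2.

b + 2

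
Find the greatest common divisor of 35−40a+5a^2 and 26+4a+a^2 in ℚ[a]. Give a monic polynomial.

Euclidean algorithm in ℚ[a]:
  5a^2−40a+35 = (5)(a^2+4a+26) + (−60a−95)
  a^2+4a+26 = (−(1/60)a−29/720)(−60a−95) + (3193/144)
  −60a−95 = (−(8640/3193)a−13680/3193)(3193/144) + (0)
The last nonzero remainder is the constant 3193/144, so the polynomials are coprime and gcd = 1.

1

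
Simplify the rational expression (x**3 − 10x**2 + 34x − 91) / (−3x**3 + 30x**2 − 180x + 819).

By polynomial division,
  x**3 − 10x**2 + 34x − 91 = (−1/3)(−3x**3 + 30x**2 − 180x + 819) + (−26x + 182)
  −3x**3 + 30x**2 − 180x + 819 = ((3/26)x**2 − (9/26)x + 9/2)(−26x + 182) + (0)
Last nonzero remainder: −26x + 182. Dividing through by −26 gives the monic gcd x − 7.
Cancel x − 7 from numerator and denominator to get the reduced form.

(−x**2 + 3x − 13)/(3x**2 − 9x + 117)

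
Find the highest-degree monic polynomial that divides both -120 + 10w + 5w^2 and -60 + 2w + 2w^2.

6 + w

By polynomial division,
  5w^2 + 10w - 120 = (5/2)(2w^2 + 2w - 60) + (5w + 30)
  2w^2 + 2w - 60 = ((2/5)w - 2)(5w + 30) + (0)
Last nonzero remainder: 5w + 30. Dividing through by 5 gives the monic gcd w + 6.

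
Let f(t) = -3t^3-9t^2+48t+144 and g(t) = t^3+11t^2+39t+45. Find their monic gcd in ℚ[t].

By polynomial division,
  -3t^3-9t^2+48t+144 = (-3)(t^3+11t^2+39t+45) + (24t^2+165t+279)
  t^3+11t^2+39t+45 = ((1/24)t+11/64)(24t^2+165t+279) + (-(63/64)t-189/64)
  24t^2+165t+279 = (-(512/21)t-1984/21)(-(63/64)t-189/64) + (0)
Last nonzero remainder: -(63/64)t-189/64. Dividing through by -63/64 gives the monic gcd t+3.

t+3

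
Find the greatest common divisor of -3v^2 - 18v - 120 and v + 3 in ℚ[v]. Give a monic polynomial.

Apply the Euclidean algorithm:
  -3v^2 - 18v - 120 = (-3v - 9)(v + 3) + (-93)
  v + 3 = (-(1/93)v - 1/31)(-93) + (0)
The last nonzero remainder is the constant -93, so the polynomials are coprime and gcd = 1.

1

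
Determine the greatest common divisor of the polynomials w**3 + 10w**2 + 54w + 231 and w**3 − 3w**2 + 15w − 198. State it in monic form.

w**2 + 3w + 33

By polynomial division,
  w**3 + 10w**2 + 54w + 231 = (w**3 − 3w**2 + 15w − 198) + (13w**2 + 39w + 429)
  w**3 − 3w**2 + 15w − 198 = ((1/13)w − 6/13)(13w**2 + 39w + 429) + (0)
Last nonzero remainder: 13w**2 + 39w + 429. Dividing through by 13 gives the monic gcd w**2 + 3w + 33.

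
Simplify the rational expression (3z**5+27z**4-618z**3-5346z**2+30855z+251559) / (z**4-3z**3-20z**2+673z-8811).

By polynomial division,
  3z**5+27z**4-618z**3-5346z**2+30855z+251559 = (3z+36)(z**4-3z**3-20z**2+673z-8811) + (-450z**3-6645z**2+33060z+568755)
  z**4-3z**3-20z**2+673z-8811 = (-(1/450)z+533/13500)(-450z**3-6645z**2+33060z+568755) + ((284239/900)z**2+(284239/450)z-3126629/100)
  -450z**3-6645z**2+33060z+568755 = (-(405000/284239)z-5170500/284239)((284239/900)z**2+(284239/450)z-3126629/100) + (0)
Last nonzero remainder: (284239/900)z**2+(284239/450)z-3126629/100. Dividing through by 284239/900 gives the monic gcd z**2+2z-99.
Cancel z**2+2z-99 from numerator and denominator to get the reduced form.

(3z**3+21z**2-363z-2541)/(z**2-5z+89)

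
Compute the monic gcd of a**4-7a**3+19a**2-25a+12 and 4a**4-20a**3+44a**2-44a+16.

a**3-4a**2+7a-4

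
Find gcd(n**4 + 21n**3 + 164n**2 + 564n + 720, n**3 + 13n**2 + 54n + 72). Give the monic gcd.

n**2 + 10n + 24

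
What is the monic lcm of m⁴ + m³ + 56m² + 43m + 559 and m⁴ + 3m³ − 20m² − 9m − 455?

Euclidean algorithm in ℚ[m]:
  m⁴ + m³ + 56m² + 43m + 559 = (m⁴ + 3m³ − 20m² − 9m − 455) + (−2m³ + 76m² + 52m + 1014)
  m⁴ + 3m³ − 20m² − 9m − 455 = (−(1/2)m − 41/2)(−2m³ + 76m² + 52m + 1014) + (1564m² + 1564m + 20332)
  −2m³ + 76m² + 52m + 1014 = (−(1/782)m + 39/782)(1564m² + 1564m + 20332) + (0)
Last nonzero remainder: 1564m² + 1564m + 20332. Dividing through by 1564 gives the monic gcd m² + m + 13.
Then lcm(f, g) = f·g / gcd(f, g); expanding and making the result monic gives the answer.

m⁶ + 3m⁵ + 23m⁴ + 120m³ − 1315m² − 387m − 19565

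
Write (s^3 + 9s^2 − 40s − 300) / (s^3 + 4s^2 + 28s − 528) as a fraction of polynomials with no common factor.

By polynomial division,
  s^3 + 9s^2 − 40s − 300 = (s^3 + 4s^2 + 28s − 528) + (5s^2 − 68s + 228)
  s^3 + 4s^2 + 28s − 528 = ((1/5)s + 88/25)(5s^2 − 68s + 228) + ((5544/25)s − 33264/25)
  5s^2 − 68s + 228 = ((125/5544)s − 475/2772)((5544/25)s − 33264/25) + (0)
Last nonzero remainder: (5544/25)s − 33264/25. Dividing through by 5544/25 gives the monic gcd s − 6.
Cancel s − 6 from numerator and denominator to get the reduced form.

(s^2 + 15s + 50)/(s^2 + 10s + 88)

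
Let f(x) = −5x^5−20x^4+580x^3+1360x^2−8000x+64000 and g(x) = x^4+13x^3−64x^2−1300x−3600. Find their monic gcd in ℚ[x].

x^2−100

Euclidean algorithm in ℚ[x]:
  −5x^5−20x^4+580x^3+1360x^2−8000x+64000 = (−5x+45)(x^4+13x^3−64x^2−1300x−3600) + (−325x^3−2260x^2+32500x+226000)
  x^4+13x^3−64x^2−1300x−3600 = (−(1/325)x−393/21125)(−325x^3−2260x^2+32500x+226000) + (−(25536/4225)x^2+102144/169)
  −325x^3−2260x^2+32500x+226000 = ((1373125/25536)x+2387125/6384)(−(25536/4225)x^2+102144/169) + (0)
Last nonzero remainder: −(25536/4225)x^2+102144/169. Dividing through by −25536/4225 gives the monic gcd x^2−100.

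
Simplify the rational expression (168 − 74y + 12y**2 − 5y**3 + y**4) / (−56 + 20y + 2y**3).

(12 − 7y + y**2)/(−4 + 2y)

Apply the Euclidean algorithm:
  y**4 − 5y**3 + 12y**2 − 74y + 168 = ((1/2)y − 5/2)(2y**3 + 20y − 56) + (2y**2 + 4y + 28)
  2y**3 + 20y − 56 = (y − 2)(2y**2 + 4y + 28) + (0)
Last nonzero remainder: 2y**2 + 4y + 28. Dividing through by 2 gives the monic gcd y**2 + 2y + 14.
Cancel y**2 + 2y + 14 from numerator and denominator to get the reduced form.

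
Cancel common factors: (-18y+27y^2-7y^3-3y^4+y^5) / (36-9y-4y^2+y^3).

(2y-3y^2+y^3)/(-4+y)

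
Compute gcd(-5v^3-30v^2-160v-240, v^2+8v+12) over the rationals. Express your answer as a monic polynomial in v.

Repeated division with remainder:
  -5v^3-30v^2-160v-240 = (-5v+10)(v^2+8v+12) + (-180v-360)
  v^2+8v+12 = (-(1/180)v-1/30)(-180v-360) + (0)
Last nonzero remainder: -180v-360. Dividing through by -180 gives the monic gcd v+2.

v+2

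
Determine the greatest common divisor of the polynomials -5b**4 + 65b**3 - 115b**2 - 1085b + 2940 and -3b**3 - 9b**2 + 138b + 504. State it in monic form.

b**2 - 3b - 28

Repeated division with remainder:
  -5b**4 + 65b**3 - 115b**2 - 1085b + 2940 = ((5/3)b - 80/3)(-3b**3 - 9b**2 + 138b + 504) + (-585b**2 + 1755b + 16380)
  -3b**3 - 9b**2 + 138b + 504 = ((1/195)b + 2/65)(-585b**2 + 1755b + 16380) + (0)
Last nonzero remainder: -585b**2 + 1755b + 16380. Dividing through by -585 gives the monic gcd b**2 - 3b - 28.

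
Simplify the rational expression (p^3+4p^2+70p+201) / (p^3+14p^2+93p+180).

Euclidean algorithm in ℚ[p]:
  p^3+4p^2+70p+201 = (p^3+14p^2+93p+180) + (-10p^2-23p+21)
  p^3+14p^2+93p+180 = (-(1/10)p-117/100)(-10p^2-23p+21) + ((6819/100)p+20457/100)
  -10p^2-23p+21 = (-(1000/6819)p+700/6819)((6819/100)p+20457/100) + (0)
Last nonzero remainder: (6819/100)p+20457/100. Dividing through by 6819/100 gives the monic gcd p+3.
Cancel p+3 from numerator and denominator to get the reduced form.

(p^2+p+67)/(p^2+11p+60)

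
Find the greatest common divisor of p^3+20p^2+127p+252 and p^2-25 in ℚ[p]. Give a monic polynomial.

1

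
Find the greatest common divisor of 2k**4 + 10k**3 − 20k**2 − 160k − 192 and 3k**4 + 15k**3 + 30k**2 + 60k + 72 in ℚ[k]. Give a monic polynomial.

Repeated division with remainder:
  2k**4 + 10k**3 − 20k**2 − 160k − 192 = (2/3)(3k**4 + 15k**3 + 30k**2 + 60k + 72) + (−40k**2 − 200k − 240)
  3k**4 + 15k**3 + 30k**2 + 60k + 72 = (−(3/40)k**2 − 3/10)(−40k**2 − 200k − 240) + (0)
Last nonzero remainder: −40k**2 − 200k − 240. Dividing through by −40 gives the monic gcd k**2 + 5k + 6.

k**2 + 5k + 6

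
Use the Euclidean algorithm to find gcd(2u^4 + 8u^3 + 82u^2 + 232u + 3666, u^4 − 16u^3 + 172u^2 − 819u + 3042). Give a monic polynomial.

u^2 − 5u + 39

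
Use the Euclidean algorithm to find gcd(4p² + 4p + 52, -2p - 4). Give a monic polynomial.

Apply the Euclidean algorithm:
  4p² + 4p + 52 = (-2p + 2)(-2p - 4) + (60)
  -2p - 4 = (-(1/30)p - 1/15)(60) + (0)
The last nonzero remainder is the constant 60, so the polynomials are coprime and gcd = 1.

1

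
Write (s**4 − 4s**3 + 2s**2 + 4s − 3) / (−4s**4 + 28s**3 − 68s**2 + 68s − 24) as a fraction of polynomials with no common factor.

Apply the Euclidean algorithm:
  s**4 − 4s**3 + 2s**2 + 4s − 3 = (−1/4)(−4s**4 + 28s**3 − 68s**2 + 68s − 24) + (3s**3 − 15s**2 + 21s − 9)
  −4s**4 + 28s**3 − 68s**2 + 68s − 24 = (−(4/3)s + 8/3)(3s**3 − 15s**2 + 21s − 9) + (0)
Last nonzero remainder: 3s**3 − 15s**2 + 21s − 9. Dividing through by 3 gives the monic gcd s**3 − 5s**2 + 7s − 3.
Cancel s**3 − 5s**2 + 7s − 3 from numerator and denominator to get the reduced form.

(−s − 1)/(4s − 8)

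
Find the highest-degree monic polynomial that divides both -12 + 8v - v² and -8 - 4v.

Repeated division with remainder:
  -v² + 8v - 12 = ((1/4)v - 5/2)(-4v - 8) + (-32)
  -4v - 8 = ((1/8)v + 1/4)(-32) + (0)
The last nonzero remainder is the constant -32, so the polynomials are coprime and gcd = 1.

1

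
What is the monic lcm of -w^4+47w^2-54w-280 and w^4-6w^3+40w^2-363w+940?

Apply the Euclidean algorithm:
  -w^4+47w^2-54w-280 = (-1)(w^4-6w^3+40w^2-363w+940) + (-6w^3+87w^2-417w+660)
  w^4-6w^3+40w^2-363w+940 = (-(1/6)w-17/12)(-6w^3+87w^2-417w+660) + ((375/4)w^2-(3375/4)w+1875)
  -6w^3+87w^2-417w+660 = (-(8/125)w+44/125)((375/4)w^2-(3375/4)w+1875) + (0)
Last nonzero remainder: (375/4)w^2-(3375/4)w+1875. Dividing through by 375/4 gives the monic gcd w^2-9w+20.
Then lcm(f, g) = f·g / gcd(f, g); expanding and making the result monic gives the answer.

w^6+3w^5-87w^3-1767w^2+3378w+13160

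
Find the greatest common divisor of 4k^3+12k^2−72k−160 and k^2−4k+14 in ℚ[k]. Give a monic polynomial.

1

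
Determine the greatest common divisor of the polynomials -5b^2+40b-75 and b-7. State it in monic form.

1

Euclidean algorithm in ℚ[b]:
  -5b^2+40b-75 = (-5b+5)(b-7) + (-40)
  b-7 = (-(1/40)b+7/40)(-40) + (0)
The last nonzero remainder is the constant -40, so the polynomials are coprime and gcd = 1.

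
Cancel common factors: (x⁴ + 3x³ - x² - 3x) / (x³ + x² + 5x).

(x³ + 3x² - x - 3)/(x² + x + 5)

Euclidean algorithm in ℚ[x]:
  x⁴ + 3x³ - x² - 3x = (x + 2)(x³ + x² + 5x) + (-8x² - 13x)
  x³ + x² + 5x = (-(1/8)x + 5/64)(-8x² - 13x) + ((385/64)x)
  -8x² - 13x = (-(512/385)x - 832/385)((385/64)x) + (0)
Last nonzero remainder: (385/64)x. Dividing through by 385/64 gives the monic gcd x.
Cancel x from numerator and denominator to get the reduced form.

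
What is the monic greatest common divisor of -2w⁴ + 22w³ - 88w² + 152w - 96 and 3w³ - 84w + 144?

Apply the Euclidean algorithm:
  -2w⁴ + 22w³ - 88w² + 152w - 96 = (-(2/3)w + 22/3)(3w³ - 84w + 144) + (-144w² + 864w - 1152)
  3w³ - 84w + 144 = (-(1/48)w - 1/8)(-144w² + 864w - 1152) + (0)
Last nonzero remainder: -144w² + 864w - 1152. Dividing through by -144 gives the monic gcd w² - 6w + 8.

w² - 6w + 8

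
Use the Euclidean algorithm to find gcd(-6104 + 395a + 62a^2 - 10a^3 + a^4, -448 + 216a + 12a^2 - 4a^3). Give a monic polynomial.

By polynomial division,
  a^4 - 10a^3 + 62a^2 + 395a - 6104 = (-(1/4)a + 7/4)(-4a^3 + 12a^2 + 216a - 448) + (95a^2 - 95a - 5320)
  -4a^3 + 12a^2 + 216a - 448 = (-(4/95)a + 8/95)(95a^2 - 95a - 5320) + (0)
Last nonzero remainder: 95a^2 - 95a - 5320. Dividing through by 95 gives the monic gcd a^2 - a - 56.

-56 - a + a^2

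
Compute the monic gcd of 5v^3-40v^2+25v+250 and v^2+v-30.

Apply the Euclidean algorithm:
  5v^3-40v^2+25v+250 = (5v-45)(v^2+v-30) + (220v-1100)
  v^2+v-30 = ((1/220)v+3/110)(220v-1100) + (0)
Last nonzero remainder: 220v-1100. Dividing through by 220 gives the monic gcd v-5.

v-5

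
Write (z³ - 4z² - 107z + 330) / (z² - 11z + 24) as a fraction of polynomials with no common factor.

Apply the Euclidean algorithm:
  z³ - 4z² - 107z + 330 = (z + 7)(z² - 11z + 24) + (-54z + 162)
  z² - 11z + 24 = (-(1/54)z + 4/27)(-54z + 162) + (0)
Last nonzero remainder: -54z + 162. Dividing through by -54 gives the monic gcd z - 3.
Cancel z - 3 from numerator and denominator to get the reduced form.

(z² - z - 110)/(z - 8)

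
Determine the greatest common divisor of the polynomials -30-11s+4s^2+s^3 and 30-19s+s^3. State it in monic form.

By polynomial division,
  s^3+4s^2-11s-30 = (s^3-19s+30) + (4s^2+8s-60)
  s^3-19s+30 = ((1/4)s-1/2)(4s^2+8s-60) + (0)
Last nonzero remainder: 4s^2+8s-60. Dividing through by 4 gives the monic gcd s^2+2s-15.

-15+2s+s^2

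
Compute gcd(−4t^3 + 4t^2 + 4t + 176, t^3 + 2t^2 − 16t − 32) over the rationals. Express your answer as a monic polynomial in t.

t − 4

Repeated division with remainder:
  −4t^3 + 4t^2 + 4t + 176 = (−4)(t^3 + 2t^2 − 16t − 32) + (12t^2 − 60t + 48)
  t^3 + 2t^2 − 16t − 32 = ((1/12)t + 7/12)(12t^2 − 60t + 48) + (15t − 60)
  12t^2 − 60t + 48 = ((4/5)t − 4/5)(15t − 60) + (0)
Last nonzero remainder: 15t − 60. Dividing through by 15 gives the monic gcd t − 4.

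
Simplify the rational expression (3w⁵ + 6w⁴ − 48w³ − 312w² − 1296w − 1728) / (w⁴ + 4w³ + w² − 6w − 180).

Euclidean algorithm in ℚ[w]:
  3w⁵ + 6w⁴ − 48w³ − 312w² − 1296w − 1728 = (3w − 6)(w⁴ + 4w³ + w² − 6w − 180) + (−27w³ − 288w² − 792w − 2808)
  w⁴ + 4w³ + w² − 6w − 180 = (−(1/27)w + 20/81)(−27w³ − 288w² − 792w − 2808) + ((385/9)w² + (770/9)w + 1540/3)
  −27w³ − 288w² − 792w − 2808 = (−(243/385)w − 2106/385)((385/9)w² + (770/9)w + 1540/3) + (0)
Last nonzero remainder: (385/9)w² + (770/9)w + 1540/3. Dividing through by 385/9 gives the monic gcd w² + 2w + 12.
Cancel w² + 2w + 12 from numerator and denominator to get the reduced form.

(3w³ − 84w − 144)/(w² + 2w − 15)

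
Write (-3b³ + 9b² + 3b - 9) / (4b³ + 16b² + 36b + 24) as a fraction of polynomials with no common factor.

(-3b² + 12b - 9)/(4b² + 12b + 24)

Euclidean algorithm in ℚ[b]:
  -3b³ + 9b² + 3b - 9 = (-3/4)(4b³ + 16b² + 36b + 24) + (21b² + 30b + 9)
  4b³ + 16b² + 36b + 24 = ((4/21)b + 24/49)(21b² + 30b + 9) + ((960/49)b + 960/49)
  21b² + 30b + 9 = ((343/320)b + 147/320)((960/49)b + 960/49) + (0)
Last nonzero remainder: (960/49)b + 960/49. Dividing through by 960/49 gives the monic gcd b + 1.
Cancel b + 1 from numerator and denominator to get the reduced form.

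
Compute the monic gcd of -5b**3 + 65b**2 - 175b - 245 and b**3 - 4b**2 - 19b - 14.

b**2 - 6b - 7

Repeated division with remainder:
  -5b**3 + 65b**2 - 175b - 245 = (-5)(b**3 - 4b**2 - 19b - 14) + (45b**2 - 270b - 315)
  b**3 - 4b**2 - 19b - 14 = ((1/45)b + 2/45)(45b**2 - 270b - 315) + (0)
Last nonzero remainder: 45b**2 - 270b - 315. Dividing through by 45 gives the monic gcd b**2 - 6b - 7.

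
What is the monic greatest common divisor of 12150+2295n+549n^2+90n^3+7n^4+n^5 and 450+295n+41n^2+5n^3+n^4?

By polynomial division,
  n^5+7n^4+90n^3+549n^2+2295n+12150 = (n+2)(n^4+5n^3+41n^2+295n+450) + (39n^3+172n^2+1255n+11250)
  n^4+5n^3+41n^2+295n+450 = ((1/39)n+23/1521)(39n^3+172n^2+1255n+11250) + ((9460/1521)n^2-(18920/1521)n+47300/169)
  39n^3+172n^2+1255n+11250 = ((59319/9460)n+38025/946)((9460/1521)n^2-(18920/1521)n+47300/169) + (0)
Last nonzero remainder: (9460/1521)n^2-(18920/1521)n+47300/169. Dividing through by 9460/1521 gives the monic gcd n^2-2n+45.

45-2n+n^2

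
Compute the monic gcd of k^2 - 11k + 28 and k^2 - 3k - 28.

k - 7

Apply the Euclidean algorithm:
  k^2 - 11k + 28 = (k^2 - 3k - 28) + (-8k + 56)
  k^2 - 3k - 28 = (-(1/8)k - 1/2)(-8k + 56) + (0)
Last nonzero remainder: -8k + 56. Dividing through by -8 gives the monic gcd k - 7.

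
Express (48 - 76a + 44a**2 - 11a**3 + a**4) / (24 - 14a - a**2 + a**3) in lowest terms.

(8 - 6a + a**2)/(4 + a)

By polynomial division,
  a**4 - 11a**3 + 44a**2 - 76a + 48 = (a - 10)(a**3 - a**2 - 14a + 24) + (48a**2 - 240a + 288)
  a**3 - a**2 - 14a + 24 = ((1/48)a + 1/12)(48a**2 - 240a + 288) + (0)
Last nonzero remainder: 48a**2 - 240a + 288. Dividing through by 48 gives the monic gcd a**2 - 5a + 6.
Cancel a**2 - 5a + 6 from numerator and denominator to get the reduced form.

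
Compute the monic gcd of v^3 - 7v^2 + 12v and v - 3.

v - 3

Apply the Euclidean algorithm:
  v^3 - 7v^2 + 12v = (v^2 - 4v)(v - 3) + (0)
The last nonzero remainder v - 3 is already monic.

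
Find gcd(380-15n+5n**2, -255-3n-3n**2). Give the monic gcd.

1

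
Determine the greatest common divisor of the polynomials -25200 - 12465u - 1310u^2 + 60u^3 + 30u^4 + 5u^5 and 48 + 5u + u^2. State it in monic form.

48 + 5u + u^2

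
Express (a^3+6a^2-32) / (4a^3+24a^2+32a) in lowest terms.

Apply the Euclidean algorithm:
  a^3+6a^2-32 = (1/4)(4a^3+24a^2+32a) + (-8a-32)
  4a^3+24a^2+32a = (-(1/2)a^2-a)(-8a-32) + (0)
Last nonzero remainder: -8a-32. Dividing through by -8 gives the monic gcd a+4.
Cancel a+4 from numerator and denominator to get the reduced form.

(a^2+2a-8)/(4a^2+8a)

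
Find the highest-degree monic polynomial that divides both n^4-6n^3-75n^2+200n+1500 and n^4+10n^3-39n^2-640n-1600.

n^2+10n+25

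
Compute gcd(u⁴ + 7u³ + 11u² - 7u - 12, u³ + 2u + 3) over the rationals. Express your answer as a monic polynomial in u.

u + 1

Repeated division with remainder:
  u⁴ + 7u³ + 11u² - 7u - 12 = (u + 7)(u³ + 2u + 3) + (9u² - 24u - 33)
  u³ + 2u + 3 = ((1/9)u + 8/27)(9u² - 24u - 33) + ((115/9)u + 115/9)
  9u² - 24u - 33 = ((81/115)u - 297/115)((115/9)u + 115/9) + (0)
Last nonzero remainder: (115/9)u + 115/9. Dividing through by 115/9 gives the monic gcd u + 1.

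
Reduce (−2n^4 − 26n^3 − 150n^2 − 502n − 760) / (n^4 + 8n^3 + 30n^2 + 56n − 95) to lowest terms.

(−2n − 8)/(n − 1)

By polynomial division,
  −2n^4 − 26n^3 − 150n^2 − 502n − 760 = (−2)(n^4 + 8n^3 + 30n^2 + 56n − 95) + (−10n^3 − 90n^2 − 390n − 950)
  n^4 + 8n^3 + 30n^2 + 56n − 95 = (−(1/10)n + 1/10)(−10n^3 − 90n^2 − 390n − 950) + (0)
Last nonzero remainder: −10n^3 − 90n^2 − 390n − 950. Dividing through by −10 gives the monic gcd n^3 + 9n^2 + 39n + 95.
Cancel n^3 + 9n^2 + 39n + 95 from numerator and denominator to get the reduced form.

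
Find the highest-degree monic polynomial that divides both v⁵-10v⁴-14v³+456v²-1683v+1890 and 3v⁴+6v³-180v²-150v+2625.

Repeated division with remainder:
  v⁵-10v⁴-14v³+456v²-1683v+1890 = ((1/3)v-4)(3v⁴+6v³-180v²-150v+2625) + (70v³-214v²-3158v+12390)
  3v⁴+6v³-180v²-150v+2625 = ((3/70)v+531/2450)(70v³-214v²-3158v+12390) + ((2112/1225)v²+(4224/1225)v-2112/35)
  70v³-214v²-3158v+12390 = ((42875/1056)v-72275/352)((2112/1225)v²+(4224/1225)v-2112/35) + (0)
Last nonzero remainder: (2112/1225)v²+(4224/1225)v-2112/35. Dividing through by 2112/1225 gives the monic gcd v²+2v-35.

v²+2v-35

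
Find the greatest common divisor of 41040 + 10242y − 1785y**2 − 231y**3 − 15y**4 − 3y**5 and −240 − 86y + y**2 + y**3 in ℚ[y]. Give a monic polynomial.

24 + 11y + y**2

Repeated division with remainder:
  −3y**5 − 15y**4 − 231y**3 − 1785y**2 + 10242y + 41040 = (−3y**2 − 12y − 477)(y**3 + y**2 − 86y − 240) + (−3060y**2 − 33660y − 73440)
  y**3 + y**2 − 86y − 240 = (−(1/3060)y + 1/306)(−3060y**2 − 33660y − 73440) + (0)
Last nonzero remainder: −3060y**2 − 33660y − 73440. Dividing through by −3060 gives the monic gcd y**2 + 11y + 24.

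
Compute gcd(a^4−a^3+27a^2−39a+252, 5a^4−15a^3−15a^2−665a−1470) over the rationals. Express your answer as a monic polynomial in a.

a^2+2a+21

Repeated division with remainder:
  a^4−a^3+27a^2−39a+252 = (1/5)(5a^4−15a^3−15a^2−665a−1470) + (2a^3+30a^2+94a+546)
  5a^4−15a^3−15a^2−665a−1470 = ((5/2)a−45)(2a^3+30a^2+94a+546) + (1100a^2+2200a+23100)
  2a^3+30a^2+94a+546 = ((1/550)a+13/550)(1100a^2+2200a+23100) + (0)
Last nonzero remainder: 1100a^2+2200a+23100. Dividing through by 1100 gives the monic gcd a^2+2a+21.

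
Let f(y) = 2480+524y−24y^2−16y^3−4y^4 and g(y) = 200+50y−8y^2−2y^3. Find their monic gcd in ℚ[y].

By polynomial division,
  −4y^4−16y^3−24y^2+524y+2480 = (2y)(−2y^3−8y^2+50y+200) + (−124y^2+124y+2480)
  −2y^3−8y^2+50y+200 = ((1/62)y+5/62)(−124y^2+124y+2480) + (0)
Last nonzero remainder: −124y^2+124y+2480. Dividing through by −124 gives the monic gcd y^2−y−20.

−20−y+y^2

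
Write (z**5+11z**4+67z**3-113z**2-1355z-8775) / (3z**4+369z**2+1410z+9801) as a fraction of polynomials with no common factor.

(z**3+6z**2+10z-325)/(3z**2-15z+363)

By polynomial division,
  z**5+11z**4+67z**3-113z**2-1355z-8775 = ((1/3)z+11/3)(3z**4+369z**2+1410z+9801) + (-56z**3-1936z**2-9792z-44712)
  3z**4+369z**2+1410z+9801 = (-(3/56)z+363/196)(-56z**3-1936z**2-9792z-44712) + ((168069/49)z**2+(840345/49)z+4537863/49)
  -56z**3-1936z**2-9792z-44712 = (-(2744/168069)z-27048/56023)((168069/49)z**2+(840345/49)z+4537863/49) + (0)
Last nonzero remainder: (168069/49)z**2+(840345/49)z+4537863/49. Dividing through by 168069/49 gives the monic gcd z**2+5z+27.
Cancel z**2+5z+27 from numerator and denominator to get the reduced form.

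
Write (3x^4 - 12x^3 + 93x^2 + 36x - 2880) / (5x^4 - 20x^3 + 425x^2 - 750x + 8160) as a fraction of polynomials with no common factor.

(3x^2 - 3x - 60)/(5x^2 - 5x + 170)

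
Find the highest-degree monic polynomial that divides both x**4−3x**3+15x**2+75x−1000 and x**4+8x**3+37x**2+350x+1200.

x**3+2x**2+25x+200

By polynomial division,
  x**4−3x**3+15x**2+75x−1000 = (x**4+8x**3+37x**2+350x+1200) + (−11x**3−22x**2−275x−2200)
  x**4+8x**3+37x**2+350x+1200 = (−(1/11)x−6/11)(−11x**3−22x**2−275x−2200) + (0)
Last nonzero remainder: −11x**3−22x**2−275x−2200. Dividing through by −11 gives the monic gcd x**3+2x**2+25x+200.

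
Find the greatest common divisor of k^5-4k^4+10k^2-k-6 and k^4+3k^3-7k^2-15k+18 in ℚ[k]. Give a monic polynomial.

k^2-3k+2

Euclidean algorithm in ℚ[k]:
  k^5-4k^4+10k^2-k-6 = (k-7)(k^4+3k^3-7k^2-15k+18) + (28k^3-24k^2-124k+120)
  k^4+3k^3-7k^2-15k+18 = ((1/28)k+27/196)(28k^3-24k^2-124k+120) + ((36/49)k^2-(108/49)k+72/49)
  28k^3-24k^2-124k+120 = ((343/9)k+245/3)((36/49)k^2-(108/49)k+72/49) + (0)
Last nonzero remainder: (36/49)k^2-(108/49)k+72/49. Dividing through by 36/49 gives the monic gcd k^2-3k+2.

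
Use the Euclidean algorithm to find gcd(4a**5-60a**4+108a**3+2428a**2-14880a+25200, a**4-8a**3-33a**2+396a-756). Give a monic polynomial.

a**3-5a**2-48a+252

By polynomial division,
  4a**5-60a**4+108a**3+2428a**2-14880a+25200 = (4a-28)(a**4-8a**3-33a**2+396a-756) + (16a**3-80a**2-768a+4032)
  a**4-8a**3-33a**2+396a-756 = ((1/16)a-3/16)(16a**3-80a**2-768a+4032) + (0)
Last nonzero remainder: 16a**3-80a**2-768a+4032. Dividing through by 16 gives the monic gcd a**3-5a**2-48a+252.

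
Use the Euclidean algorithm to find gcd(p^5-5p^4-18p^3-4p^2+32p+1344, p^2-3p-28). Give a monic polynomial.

By polynomial division,
  p^5-5p^4-18p^3-4p^2+32p+1344 = (p^3-2p^2+4p-48)(p^2-3p-28) + (0)
The last nonzero remainder p^2-3p-28 is already monic.

p^2-3p-28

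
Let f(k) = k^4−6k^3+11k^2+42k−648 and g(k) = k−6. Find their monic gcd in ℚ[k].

k−6

Apply the Euclidean algorithm:
  k^4−6k^3+11k^2+42k−648 = (k^3+11k+108)(k−6) + (0)
The last nonzero remainder k−6 is already monic.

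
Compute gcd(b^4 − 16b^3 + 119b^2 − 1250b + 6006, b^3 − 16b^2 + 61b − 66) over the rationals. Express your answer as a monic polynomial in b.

b − 11

Euclidean algorithm in ℚ[b]:
  b^4 − 16b^3 + 119b^2 − 1250b + 6006 = (b)(b^3 − 16b^2 + 61b − 66) + (58b^2 − 1184b + 6006)
  b^3 − 16b^2 + 61b − 66 = ((1/58)b + 64/841)(58b^2 − 1184b + 6006) + ((39990/841)b − 439890/841)
  58b^2 − 1184b + 6006 = ((24389/19995)b − 76531/6665)((39990/841)b − 439890/841) + (0)
Last nonzero remainder: (39990/841)b − 439890/841. Dividing through by 39990/841 gives the monic gcd b − 11.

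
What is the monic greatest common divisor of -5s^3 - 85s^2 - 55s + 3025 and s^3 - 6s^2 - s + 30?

s - 5

Repeated division with remainder:
  -5s^3 - 85s^2 - 55s + 3025 = (-5)(s^3 - 6s^2 - s + 30) + (-115s^2 - 60s + 3175)
  s^3 - 6s^2 - s + 30 = (-(1/115)s + 30/529)(-115s^2 - 60s + 3175) + ((15876/529)s - 79380/529)
  -115s^2 - 60s + 3175 = (-(60835/15876)s - 335915/15876)((15876/529)s - 79380/529) + (0)
Last nonzero remainder: (15876/529)s - 79380/529. Dividing through by 15876/529 gives the monic gcd s - 5.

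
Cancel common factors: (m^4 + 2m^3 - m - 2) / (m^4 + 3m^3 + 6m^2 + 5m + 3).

(m^2 + m - 2)/(m^2 + 2m + 3)

Apply the Euclidean algorithm:
  m^4 + 2m^3 - m - 2 = (m^4 + 3m^3 + 6m^2 + 5m + 3) + (-m^3 - 6m^2 - 6m - 5)
  m^4 + 3m^3 + 6m^2 + 5m + 3 = (-m + 3)(-m^3 - 6m^2 - 6m - 5) + (18m^2 + 18m + 18)
  -m^3 - 6m^2 - 6m - 5 = (-(1/18)m - 5/18)(18m^2 + 18m + 18) + (0)
Last nonzero remainder: 18m^2 + 18m + 18. Dividing through by 18 gives the monic gcd m^2 + m + 1.
Cancel m^2 + m + 1 from numerator and denominator to get the reduced form.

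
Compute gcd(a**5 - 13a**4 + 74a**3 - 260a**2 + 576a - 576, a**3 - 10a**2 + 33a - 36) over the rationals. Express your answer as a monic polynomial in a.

Repeated division with remainder:
  a**5 - 13a**4 + 74a**3 - 260a**2 + 576a - 576 = (a**2 - 3a + 11)(a**3 - 10a**2 + 33a - 36) + (-15a**2 + 105a - 180)
  a**3 - 10a**2 + 33a - 36 = (-(1/15)a + 1/5)(-15a**2 + 105a - 180) + (0)
Last nonzero remainder: -15a**2 + 105a - 180. Dividing through by -15 gives the monic gcd a**2 - 7a + 12.

a**2 - 7a + 12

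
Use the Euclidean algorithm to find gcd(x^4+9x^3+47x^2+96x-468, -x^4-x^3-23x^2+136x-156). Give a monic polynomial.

x^3+3x^2+29x-78

Repeated division with remainder:
  x^4+9x^3+47x^2+96x-468 = (-1)(-x^4-x^3-23x^2+136x-156) + (8x^3+24x^2+232x-624)
  -x^4-x^3-23x^2+136x-156 = (-(1/8)x+1/4)(8x^3+24x^2+232x-624) + (0)
Last nonzero remainder: 8x^3+24x^2+232x-624. Dividing through by 8 gives the monic gcd x^3+3x^2+29x-78.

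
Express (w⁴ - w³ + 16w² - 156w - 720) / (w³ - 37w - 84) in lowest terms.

Euclidean algorithm in ℚ[w]:
  w⁴ - w³ + 16w² - 156w - 720 = (w - 1)(w³ - 37w - 84) + (53w² - 109w - 804)
  w³ - 37w - 84 = ((1/53)w + 109/2809)(53w² - 109w - 804) + (-(49440/2809)w - 148320/2809)
  53w² - 109w - 804 = (-(148877/49440)w + 188203/12360)(-(49440/2809)w - 148320/2809) + (0)
Last nonzero remainder: -(49440/2809)w - 148320/2809. Dividing through by -49440/2809 gives the monic gcd w + 3.
Cancel w + 3 from numerator and denominator to get the reduced form.

(w³ - 4w² + 28w - 240)/(w² - 3w - 28)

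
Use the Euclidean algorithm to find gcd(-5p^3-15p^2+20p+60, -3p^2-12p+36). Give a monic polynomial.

p-2

Repeated division with remainder:
  -5p^3-15p^2+20p+60 = ((5/3)p-5/3)(-3p^2-12p+36) + (-60p+120)
  -3p^2-12p+36 = ((1/20)p+3/10)(-60p+120) + (0)
Last nonzero remainder: -60p+120. Dividing through by -60 gives the monic gcd p-2.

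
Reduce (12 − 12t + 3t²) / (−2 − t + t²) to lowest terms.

(−6 + 3t)/(1 + t)

Repeated division with remainder:
  3t² − 12t + 12 = (3)(t² − t − 2) + (−9t + 18)
  t² − t − 2 = (−(1/9)t − 1/9)(−9t + 18) + (0)
Last nonzero remainder: −9t + 18. Dividing through by −9 gives the monic gcd t − 2.
Cancel t − 2 from numerator and denominator to get the reduced form.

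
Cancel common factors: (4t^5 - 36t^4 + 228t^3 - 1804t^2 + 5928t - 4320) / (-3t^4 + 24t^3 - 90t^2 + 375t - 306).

(-4t^3 + 8t^2 - 148t + 720)/(3t^2 - 3t + 51)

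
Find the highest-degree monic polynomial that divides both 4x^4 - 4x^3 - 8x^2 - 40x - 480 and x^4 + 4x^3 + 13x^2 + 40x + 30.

Apply the Euclidean algorithm:
  4x^4 - 4x^3 - 8x^2 - 40x - 480 = (4)(x^4 + 4x^3 + 13x^2 + 40x + 30) + (-20x^3 - 60x^2 - 200x - 600)
  x^4 + 4x^3 + 13x^2 + 40x + 30 = (-(1/20)x - 1/20)(-20x^3 - 60x^2 - 200x - 600) + (0)
Last nonzero remainder: -20x^3 - 60x^2 - 200x - 600. Dividing through by -20 gives the monic gcd x^3 + 3x^2 + 10x + 30.

x^3 + 3x^2 + 10x + 30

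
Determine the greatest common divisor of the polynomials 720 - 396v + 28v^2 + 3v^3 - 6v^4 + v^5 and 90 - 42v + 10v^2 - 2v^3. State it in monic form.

Apply the Euclidean algorithm:
  v^5 - 6v^4 + 3v^3 + 28v^2 - 396v + 720 = (-(1/2)v^2 + (1/2)v + 23/2)(-2v^3 + 10v^2 - 42v + 90) + (-21v^2 + 42v - 315)
  -2v^3 + 10v^2 - 42v + 90 = ((2/21)v - 2/7)(-21v^2 + 42v - 315) + (0)
Last nonzero remainder: -21v^2 + 42v - 315. Dividing through by -21 gives the monic gcd v^2 - 2v + 15.

15 - 2v + v^2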